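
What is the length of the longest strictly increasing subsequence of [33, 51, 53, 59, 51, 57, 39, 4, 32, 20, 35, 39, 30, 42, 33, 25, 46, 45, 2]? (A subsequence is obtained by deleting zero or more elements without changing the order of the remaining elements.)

6

One longest increasing subsequence is 4, 32, 35, 39, 42, 46 (positions 8,9,11,12,14,17), of length 6; no longer one exists.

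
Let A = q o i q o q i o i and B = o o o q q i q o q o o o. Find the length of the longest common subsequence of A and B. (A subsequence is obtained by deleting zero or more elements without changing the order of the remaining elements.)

6

A longest common subsequence is qiqoqo (length 6); the LCS DP confirms no longer common subsequence exists.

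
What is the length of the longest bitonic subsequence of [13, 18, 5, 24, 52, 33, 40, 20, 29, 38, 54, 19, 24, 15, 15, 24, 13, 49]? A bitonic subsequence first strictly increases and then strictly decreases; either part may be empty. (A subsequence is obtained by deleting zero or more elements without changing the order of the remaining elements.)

One longest bitonic subsequence is 13, 18, 24, 52, 40, 38, 24, 15, 13 (positions 1,2,4,5,7,10,13,15,17): it rises to 52 then falls. Length 9 is optimal.

9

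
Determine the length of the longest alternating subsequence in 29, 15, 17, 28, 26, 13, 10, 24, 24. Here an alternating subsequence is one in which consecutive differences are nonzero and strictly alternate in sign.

Track the best alternating length ending on an up-step vs a down-step at each position: up/down = 1/1, 1/2, 3/2, 3/2, 3/4, 1/4, 1/4, 5/4, 5/4.
The maximum over both is 5; one such subsequence is 29, 15, 17, 13, 24.

5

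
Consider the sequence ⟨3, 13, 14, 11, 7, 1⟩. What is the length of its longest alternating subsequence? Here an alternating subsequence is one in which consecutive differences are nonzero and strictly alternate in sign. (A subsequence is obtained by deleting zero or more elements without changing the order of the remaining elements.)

A longest alternating subsequence is 3, 13, 11 (positions 1,2,4); its 2 consecutive differences strictly alternate in sign, and length 3 is optimal.

3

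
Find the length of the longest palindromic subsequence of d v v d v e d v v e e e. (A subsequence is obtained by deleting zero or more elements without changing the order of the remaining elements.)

Using dp[i][j] = 2 + dp[i+1][j−1] if the ends match, else max(dp[i+1][j], dp[i][j−1]):
dp[1][12] = 7. A witness is vvdedvv at positions 2,3,4,6,7,8,9.

7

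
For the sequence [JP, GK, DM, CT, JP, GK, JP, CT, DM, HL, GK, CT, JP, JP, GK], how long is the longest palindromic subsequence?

11

One longest palindromic subsequence is JP GK DM CT JP GK JP CT DM GK JP (positions 1,2,3,4,5,6,7,8,9,11,14); it reads the same forward and backward, and the interval DP gives dp[1][15] = 11.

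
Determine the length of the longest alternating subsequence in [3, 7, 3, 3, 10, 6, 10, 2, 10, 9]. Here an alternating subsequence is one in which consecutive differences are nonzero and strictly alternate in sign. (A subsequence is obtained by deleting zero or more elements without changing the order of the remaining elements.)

9

A longest alternating subsequence is 3, 7, 3, 10, 6, 10, 2, 10, 9 (positions 1,2,3,5,6,7,8,9,10); its 8 consecutive differences strictly alternate in sign, and length 9 is optimal.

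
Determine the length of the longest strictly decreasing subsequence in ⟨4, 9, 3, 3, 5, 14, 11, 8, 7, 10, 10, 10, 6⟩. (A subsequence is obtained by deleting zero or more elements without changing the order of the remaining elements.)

5

Scanning left to right, the best length ending at each element is: 4→1, 9→1, 3→2, 3→2, 5→2, 14→1, 11→2, 8→3, 7→4, 10→3, 10→3, 10→3, 6→5.
So the longest decreasing subsequence has length 5, e.g. 14, 11, 8, 7, 6.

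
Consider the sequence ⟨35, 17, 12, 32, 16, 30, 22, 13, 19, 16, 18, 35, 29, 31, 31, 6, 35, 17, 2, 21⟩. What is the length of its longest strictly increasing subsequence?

7

Scanning left to right, the best length ending at each element is: 35→1, 17→1, 12→1, 32→2, 16→2, 30→3, 22→3, 13→2, 19→3, 16→3, 18→4, 35→5, 29→5, 31→6, 31→6, 6→1, 35→7, 17→4, 2→1, 21→5.
So the longest increasing subsequence has length 7, e.g. 12, 13, 16, 18, 29, 31, 35.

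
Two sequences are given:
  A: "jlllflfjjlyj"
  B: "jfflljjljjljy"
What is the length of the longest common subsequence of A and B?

Backtracking the LCS table gives one alignment: j (A1,B1) → l (A2,B4) → l (A3,B5) → l (A6,B8) → j (A8,B9) → j (A9,B10) → l (A10,B11) → y (A11,B13).
So the longest common subsequence has length 8.

8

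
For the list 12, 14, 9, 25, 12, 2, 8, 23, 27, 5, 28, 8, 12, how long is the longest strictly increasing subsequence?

5

One longest increasing subsequence is 12, 14, 25, 27, 28 (positions 1,2,4,9,11), of length 5; no longer one exists.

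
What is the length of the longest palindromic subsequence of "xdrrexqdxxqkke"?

6

One longest palindromic subsequence is eqxxqe (positions 5,7,9,10,11,14); it reads the same forward and backward, and the interval DP gives dp[1][14] = 6.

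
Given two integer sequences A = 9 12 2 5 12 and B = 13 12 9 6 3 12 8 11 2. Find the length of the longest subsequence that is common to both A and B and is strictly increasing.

A longest common strictly increasing subsequence is 9, 12 (length 2); it appears in order in both A and B, and no longer such subsequence exists.

2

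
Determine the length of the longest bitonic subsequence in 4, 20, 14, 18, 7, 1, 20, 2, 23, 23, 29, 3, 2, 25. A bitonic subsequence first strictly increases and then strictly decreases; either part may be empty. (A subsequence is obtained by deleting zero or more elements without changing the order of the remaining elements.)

8

Let inc[i] be the LIS ending at i and dec[i] the longest strictly decreasing subsequence starting at i. inc = [1, 2, 2, 3, 2, 1, 4, 2, 5, 5, 6, 3, 2, 6], dec = [3, 5, 4, 4, 3, 1, 3, 1, 3, 3, 3, 2, 1, 1].
max_i inc[i]+dec[i]−1 = 8, with one witness 4, 14, 18, 20, 23, 29, 3, 2.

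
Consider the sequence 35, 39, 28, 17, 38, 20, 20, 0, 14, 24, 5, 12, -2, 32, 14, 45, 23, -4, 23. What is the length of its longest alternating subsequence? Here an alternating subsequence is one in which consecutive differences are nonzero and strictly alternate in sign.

A longest alternating subsequence is 35, 39, 28, 38, 0, 14, 5, 12, -2, 32, 14, 45, -4, 23 (positions 1,2,3,5,8,9,11,12,13,14,15,16,18,19); its 13 consecutive differences strictly alternate in sign, and length 14 is optimal.

14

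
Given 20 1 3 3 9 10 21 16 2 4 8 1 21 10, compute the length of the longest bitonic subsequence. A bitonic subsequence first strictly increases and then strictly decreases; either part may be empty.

8

One longest bitonic subsequence is 1, 3, 9, 10, 21, 16, 8, 1 (positions 2,3,5,6,7,8,11,12): it rises to 21 then falls. Length 8 is optimal.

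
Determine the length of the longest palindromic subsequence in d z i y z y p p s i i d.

7

Using dp[i][j] = 2 + dp[i+1][j−1] if the ends match, else max(dp[i+1][j], dp[i][j−1]):
dp[1][12] = 7. A witness is diyzyid at positions 1,3,4,5,6,11,12.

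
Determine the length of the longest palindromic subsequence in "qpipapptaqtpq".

One longest palindromic subsequence is qpappapq (positions 1,2,5,6,7,9,12,13); it reads the same forward and backward, and the interval DP gives dp[1][13] = 8.

8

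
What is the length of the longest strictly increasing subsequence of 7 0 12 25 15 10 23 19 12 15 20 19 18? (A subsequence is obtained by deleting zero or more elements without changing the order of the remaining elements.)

5

One longest increasing subsequence is 7, 12, 15, 19, 20 (positions 1,3,5,8,11), of length 5; no longer one exists.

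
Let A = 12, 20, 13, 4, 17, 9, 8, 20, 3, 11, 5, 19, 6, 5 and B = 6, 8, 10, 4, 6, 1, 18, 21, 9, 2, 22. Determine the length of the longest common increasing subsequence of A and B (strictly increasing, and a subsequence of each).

A longest common strictly increasing subsequence is 4, 6 (length 2); it appears in order in both A and B, and no longer such subsequence exists.

2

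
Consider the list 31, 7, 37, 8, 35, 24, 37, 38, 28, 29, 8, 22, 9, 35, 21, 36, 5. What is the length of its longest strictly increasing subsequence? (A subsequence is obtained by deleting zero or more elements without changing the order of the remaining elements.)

7

One longest increasing subsequence is 7, 8, 24, 28, 29, 35, 36 (positions 2,4,6,9,10,14,16), of length 7; no longer one exists.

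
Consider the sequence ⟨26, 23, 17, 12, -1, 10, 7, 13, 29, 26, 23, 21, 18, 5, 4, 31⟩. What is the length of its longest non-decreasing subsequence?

One longest non-decreasing subsequence is -1, 10, 13, 29, 31 (positions 5,6,8,9,16), of length 5; no longer one exists.

5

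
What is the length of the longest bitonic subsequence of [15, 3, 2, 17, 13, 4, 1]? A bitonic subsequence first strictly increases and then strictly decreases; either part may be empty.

5

Let inc[i] be the LIS ending at i and dec[i] the longest strictly decreasing subsequence starting at i. inc = [1, 1, 1, 2, 2, 2, 1], dec = [4, 3, 2, 4, 3, 2, 1].
max_i inc[i]+dec[i]−1 = 5, with one witness 15, 17, 13, 4, 1.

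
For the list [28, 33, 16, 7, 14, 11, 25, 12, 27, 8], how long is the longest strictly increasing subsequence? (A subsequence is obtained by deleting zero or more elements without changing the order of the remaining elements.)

Scanning left to right, the best length ending at each element is: 28→1, 33→2, 16→1, 7→1, 14→2, 11→2, 25→3, 12→3, 27→4, 8→2.
So the longest increasing subsequence has length 4, e.g. 7, 14, 25, 27.

4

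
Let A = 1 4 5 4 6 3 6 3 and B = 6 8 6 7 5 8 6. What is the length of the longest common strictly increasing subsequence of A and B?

A longest common strictly increasing subsequence is 5, 6 (length 2); it appears in order in both A and B, and no longer such subsequence exists.

2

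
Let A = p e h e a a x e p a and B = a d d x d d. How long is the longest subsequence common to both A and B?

2

Backtracking the LCS table gives one alignment: a (A5,B1) → x (A7,B4).
So the longest common subsequence has length 2.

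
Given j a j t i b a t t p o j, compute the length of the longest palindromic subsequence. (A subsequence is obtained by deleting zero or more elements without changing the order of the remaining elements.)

One longest palindromic subsequence is jtttj (positions 1,4,8,9,12); it reads the same forward and backward, and the interval DP gives dp[1][12] = 5.

5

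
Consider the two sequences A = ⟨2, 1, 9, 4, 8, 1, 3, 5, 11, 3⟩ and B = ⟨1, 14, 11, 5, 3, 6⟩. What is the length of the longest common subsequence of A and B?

3

A longest common subsequence is 1, 5, 3 (length 3); the LCS DP confirms no longer common subsequence exists.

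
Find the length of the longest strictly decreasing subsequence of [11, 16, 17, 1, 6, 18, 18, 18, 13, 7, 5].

4

Let dp[i] be the longest decreasing subsequence ending at position i. Then dp = [1, 1, 1, 2, 2, 1, 1, 1, 2, 3, 4].
The maximum is 4; one witness is 16, 13, 7, 5 at positions 2,9,10,11.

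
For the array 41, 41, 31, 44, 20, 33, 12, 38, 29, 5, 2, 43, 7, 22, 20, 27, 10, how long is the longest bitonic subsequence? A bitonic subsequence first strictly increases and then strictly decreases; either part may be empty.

Let inc[i] be the LIS ending at i and dec[i] the longest strictly decreasing subsequence starting at i. inc = [1, 1, 1, 2, 1, 2, 1, 3, 2, 1, 1, 4, 2, 3, 3, 4, 3], dec = [6, 6, 5, 6, 4, 5, 3, 5, 4, 2, 1, 4, 1, 3, 2, 2, 1].
max_i inc[i]+dec[i]−1 = 7, with one witness 41, 44, 38, 29, 22, 20, 10.

7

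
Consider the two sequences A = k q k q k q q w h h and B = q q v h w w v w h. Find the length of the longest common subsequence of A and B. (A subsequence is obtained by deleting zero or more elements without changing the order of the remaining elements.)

4

A longest common subsequence is qqwh (length 4); the LCS DP confirms no longer common subsequence exists.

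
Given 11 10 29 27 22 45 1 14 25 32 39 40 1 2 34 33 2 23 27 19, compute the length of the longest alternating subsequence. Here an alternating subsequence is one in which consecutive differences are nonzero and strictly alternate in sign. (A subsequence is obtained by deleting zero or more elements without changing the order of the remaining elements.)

12

Track the best alternating length ending on an up-step vs a down-step at each position: up/down = 1/1, 1/2, 3/1, 3/4, 3/4, 5/1, 1/6, 7/6, 7/6, 7/6, 7/6, 7/6, 1/8, 9/8, 9/8, 9/10, 9/10, 11/10, 11/10, 11/12.
The maximum over both is 12; one such subsequence is 11, 10, 29, 27, 45, 1, 14, 1, 34, 2, 23, 19.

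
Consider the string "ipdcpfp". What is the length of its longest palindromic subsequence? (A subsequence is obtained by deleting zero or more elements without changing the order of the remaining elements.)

Using dp[i][j] = 2 + dp[i+1][j−1] if the ends match, else max(dp[i+1][j], dp[i][j−1]):
dp[1][7] = 3. A witness is pfp at positions 2,6,7.

3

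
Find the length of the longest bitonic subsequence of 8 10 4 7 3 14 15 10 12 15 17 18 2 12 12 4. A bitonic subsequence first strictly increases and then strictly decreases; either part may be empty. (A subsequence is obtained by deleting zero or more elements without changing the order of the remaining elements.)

Let inc[i] be the LIS ending at i and dec[i] the longest strictly decreasing subsequence starting at i. inc = [1, 2, 1, 2, 1, 3, 4, 3, 4, 5, 6, 7, 1, 4, 4, 2], dec = [4, 4, 3, 3, 2, 3, 3, 2, 2, 3, 3, 3, 1, 2, 2, 1].
max_i inc[i]+dec[i]−1 = 9, with one witness 4, 7, 10, 12, 15, 17, 18, 12, 4.

9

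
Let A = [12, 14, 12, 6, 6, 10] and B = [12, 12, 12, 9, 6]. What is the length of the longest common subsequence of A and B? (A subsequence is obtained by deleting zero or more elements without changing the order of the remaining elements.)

3

A longest common subsequence is 12, 12, 6 (length 3); the LCS DP confirms no longer common subsequence exists.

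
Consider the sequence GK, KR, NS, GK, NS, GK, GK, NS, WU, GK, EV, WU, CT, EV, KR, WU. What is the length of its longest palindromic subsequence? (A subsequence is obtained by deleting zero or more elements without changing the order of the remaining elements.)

One longest palindromic subsequence is KR GK NS GK GK NS GK KR (positions 2,4,5,6,7,8,10,15); it reads the same forward and backward, and the interval DP gives dp[1][16] = 8.

8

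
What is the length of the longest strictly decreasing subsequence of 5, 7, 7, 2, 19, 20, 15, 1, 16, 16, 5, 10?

3

One longest decreasing subsequence is 5, 2, 1 (positions 1,4,8), of length 3; no longer one exists.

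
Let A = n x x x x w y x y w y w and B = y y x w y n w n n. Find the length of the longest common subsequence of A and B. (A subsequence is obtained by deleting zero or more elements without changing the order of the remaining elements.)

5

A longest common subsequence is yxwyw (length 5); the LCS DP confirms no longer common subsequence exists.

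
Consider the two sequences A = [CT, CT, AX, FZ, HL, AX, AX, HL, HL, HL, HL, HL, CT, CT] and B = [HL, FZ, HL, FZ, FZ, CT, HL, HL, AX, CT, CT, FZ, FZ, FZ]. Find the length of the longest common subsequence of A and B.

Backtracking the LCS table gives one alignment: FZ (A4,B2) → HL (A5,B3) → HL (A8,B7) → HL (A9,B8) → CT (A13,B10) → CT (A14,B11).
So the longest common subsequence has length 6.

6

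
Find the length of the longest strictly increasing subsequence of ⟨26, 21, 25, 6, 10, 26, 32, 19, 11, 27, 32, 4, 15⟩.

Let dp[i] be the longest increasing subsequence ending at position i. Then dp = [1, 1, 2, 1, 2, 3, 4, 3, 3, 4, 5, 1, 4].
The maximum is 5; one witness is 21, 25, 26, 27, 32 at positions 2,3,6,10,11.

5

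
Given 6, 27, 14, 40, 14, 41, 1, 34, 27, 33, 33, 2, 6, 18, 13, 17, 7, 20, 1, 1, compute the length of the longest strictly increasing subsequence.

One longest increasing subsequence is 1, 2, 6, 13, 17, 20 (positions 7,12,13,15,16,18), of length 6; no longer one exists.

6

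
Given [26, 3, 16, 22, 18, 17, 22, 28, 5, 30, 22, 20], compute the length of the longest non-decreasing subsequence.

6

Let dp[i] be the longest non-decreasing subsequence ending at position i. Then dp = [1, 1, 2, 3, 3, 3, 4, 5, 2, 6, 5, 4].
The maximum is 6; one witness is 3, 16, 22, 22, 28, 30 at positions 2,3,4,7,8,10.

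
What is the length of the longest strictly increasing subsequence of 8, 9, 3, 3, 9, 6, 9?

3

One longest increasing subsequence is 3, 6, 9 (positions 3,6,7), of length 3; no longer one exists.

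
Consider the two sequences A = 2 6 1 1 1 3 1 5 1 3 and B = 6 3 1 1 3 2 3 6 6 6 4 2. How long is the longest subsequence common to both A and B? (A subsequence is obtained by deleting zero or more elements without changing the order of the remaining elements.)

Backtracking the LCS table gives one alignment: 6 (A2,B1) → 1 (A4,B3) → 1 (A5,B4) → 3 (A6,B5) → 3 (A10,B7).
So the longest common subsequence has length 5.

5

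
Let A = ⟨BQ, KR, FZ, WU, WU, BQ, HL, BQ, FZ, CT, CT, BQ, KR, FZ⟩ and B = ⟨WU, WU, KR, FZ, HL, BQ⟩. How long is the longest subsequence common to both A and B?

Backtracking the LCS table gives one alignment: KR (A2,B3) → FZ (A3,B4) → HL (A7,B5) → BQ (A12,B6).
So the longest common subsequence has length 4.

4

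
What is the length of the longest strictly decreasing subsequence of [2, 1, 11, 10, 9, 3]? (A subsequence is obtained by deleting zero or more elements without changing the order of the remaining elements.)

4

Scanning left to right, the best length ending at each element is: 2→1, 1→2, 11→1, 10→2, 9→3, 3→4.
So the longest decreasing subsequence has length 4, e.g. 11, 10, 9, 3.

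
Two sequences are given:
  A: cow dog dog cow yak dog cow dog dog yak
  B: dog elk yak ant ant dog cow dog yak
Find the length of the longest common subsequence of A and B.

A longest common subsequence is dog, yak, dog, cow, dog, yak (length 6); the LCS DP confirms no longer common subsequence exists.

6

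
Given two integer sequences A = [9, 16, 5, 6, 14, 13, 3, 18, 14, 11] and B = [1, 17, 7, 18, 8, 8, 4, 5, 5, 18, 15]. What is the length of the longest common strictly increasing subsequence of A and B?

A longest common strictly increasing subsequence is 5, 18 (length 2); it appears in order in both A and B, and no longer such subsequence exists.

2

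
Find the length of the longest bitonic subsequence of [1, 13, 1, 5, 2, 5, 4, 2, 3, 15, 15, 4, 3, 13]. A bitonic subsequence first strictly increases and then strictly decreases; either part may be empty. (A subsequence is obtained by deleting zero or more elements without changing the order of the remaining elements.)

Let inc[i] be the LIS ending at i and dec[i] the longest strictly decreasing subsequence starting at i. inc = [1, 2, 1, 2, 2, 3, 3, 2, 3, 4, 4, 4, 3, 5], dec = [1, 4, 1, 3, 1, 3, 2, 1, 1, 3, 3, 2, 1, 1].
max_i inc[i]+dec[i]−1 = 6, with one witness 1, 2, 5, 15, 4, 3.

6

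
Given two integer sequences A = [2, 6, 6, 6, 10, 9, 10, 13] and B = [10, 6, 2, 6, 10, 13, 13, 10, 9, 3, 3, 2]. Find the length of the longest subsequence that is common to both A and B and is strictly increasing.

A longest common strictly increasing subsequence is 2, 6, 10, 13 (length 4); it appears in order in both A and B, and no longer such subsequence exists.

4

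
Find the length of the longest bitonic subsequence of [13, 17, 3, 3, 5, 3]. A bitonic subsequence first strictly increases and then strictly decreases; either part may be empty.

4

One longest bitonic subsequence is 13, 17, 5, 3 (positions 1,2,5,6): it rises to 17 then falls. Length 4 is optimal.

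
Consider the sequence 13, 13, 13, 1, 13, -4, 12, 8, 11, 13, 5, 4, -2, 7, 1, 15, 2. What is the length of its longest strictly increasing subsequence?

5

One longest increasing subsequence is 1, 8, 11, 13, 15 (positions 4,8,9,10,16), of length 5; no longer one exists.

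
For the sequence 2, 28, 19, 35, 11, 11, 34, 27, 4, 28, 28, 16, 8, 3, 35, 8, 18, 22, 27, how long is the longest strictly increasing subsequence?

6

Let dp[i] be the longest increasing subsequence ending at position i. Then dp = [1, 2, 2, 3, 2, 2, 3, 3, 2, 4, 4, 3, 3, 2, 5, 3, 4, 5, 6].
The maximum is 6; one witness is 2, 11, 16, 18, 22, 27 at positions 1,5,12,17,18,19.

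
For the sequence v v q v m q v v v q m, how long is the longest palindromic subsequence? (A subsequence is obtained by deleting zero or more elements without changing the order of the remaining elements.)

7

One longest palindromic subsequence is mqvvvqm (positions 5,6,7,8,9,10,11); it reads the same forward and backward, and the interval DP gives dp[1][11] = 7.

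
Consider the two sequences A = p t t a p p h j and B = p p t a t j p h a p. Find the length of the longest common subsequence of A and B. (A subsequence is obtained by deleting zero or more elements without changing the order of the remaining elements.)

5

Backtracking the LCS table gives one alignment: p (A1,B2) → t (A2,B3) → t (A3,B5) → a (A4,B9) → p (A6,B10).
So the longest common subsequence has length 5.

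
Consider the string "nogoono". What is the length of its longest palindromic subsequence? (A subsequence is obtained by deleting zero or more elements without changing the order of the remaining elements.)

5

One longest palindromic subsequence is nooon (positions 1,2,4,5,6); it reads the same forward and backward, and the interval DP gives dp[1][7] = 5.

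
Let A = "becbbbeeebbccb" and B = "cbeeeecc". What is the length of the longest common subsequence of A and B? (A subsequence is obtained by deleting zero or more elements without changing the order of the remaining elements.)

Backtracking the LCS table gives one alignment: b (A1,B2) → e (A2,B3) → e (A7,B4) → e (A8,B5) → e (A9,B6) → c (A12,B7) → c (A13,B8).
So the longest common subsequence has length 7.

7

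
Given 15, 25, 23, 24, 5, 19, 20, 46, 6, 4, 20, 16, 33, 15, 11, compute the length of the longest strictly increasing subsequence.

Let dp[i] be the longest increasing subsequence ending at position i. Then dp = [1, 2, 2, 3, 1, 2, 3, 4, 2, 1, 3, 3, 4, 3, 3].
The maximum is 4; one witness is 15, 23, 24, 46 at positions 1,3,4,8.

4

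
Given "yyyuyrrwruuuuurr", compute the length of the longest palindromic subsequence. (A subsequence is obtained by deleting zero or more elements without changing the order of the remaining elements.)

9

One longest palindromic subsequence is rruuuuurr (positions 6,7,10,11,12,13,14,15,16); it reads the same forward and backward, and the interval DP gives dp[1][16] = 9.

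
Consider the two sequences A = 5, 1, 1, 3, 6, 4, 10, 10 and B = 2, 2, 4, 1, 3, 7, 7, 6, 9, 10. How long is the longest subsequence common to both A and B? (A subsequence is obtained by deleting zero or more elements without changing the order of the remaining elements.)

4

A longest common subsequence is 1, 3, 6, 10 (length 4); the LCS DP confirms no longer common subsequence exists.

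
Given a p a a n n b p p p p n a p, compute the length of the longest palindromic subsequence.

10

Using dp[i][j] = 2 + dp[i+1][j−1] if the ends match, else max(dp[i+1][j], dp[i][j−1]):
dp[1][14] = 10. A witness is panppppnap at positions 2,3,5,8,9,10,11,12,13,14.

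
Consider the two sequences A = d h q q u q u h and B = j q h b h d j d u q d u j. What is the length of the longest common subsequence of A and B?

A longest common subsequence is duqu (length 4); the LCS DP confirms no longer common subsequence exists.

4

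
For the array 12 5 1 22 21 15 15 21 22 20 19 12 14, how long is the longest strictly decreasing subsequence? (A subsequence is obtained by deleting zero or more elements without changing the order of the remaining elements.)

5

Scanning left to right, the best length ending at each element is: 12→1, 5→2, 1→3, 22→1, 21→2, 15→3, 15→3, 21→2, 22→1, 20→3, 19→4, 12→5, 14→5.
So the longest decreasing subsequence has length 5, e.g. 22, 21, 20, 19, 12.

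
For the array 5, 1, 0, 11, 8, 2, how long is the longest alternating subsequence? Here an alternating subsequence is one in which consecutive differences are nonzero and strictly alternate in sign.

4

A longest alternating subsequence is 5, 1, 11, 8 (positions 1,2,4,5); its 3 consecutive differences strictly alternate in sign, and length 4 is optimal.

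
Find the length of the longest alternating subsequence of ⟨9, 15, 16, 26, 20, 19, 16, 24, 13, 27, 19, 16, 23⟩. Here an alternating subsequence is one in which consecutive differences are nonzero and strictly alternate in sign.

A longest alternating subsequence is 9, 26, 20, 24, 13, 27, 19, 23 (positions 1,4,5,8,9,10,11,13); its 7 consecutive differences strictly alternate in sign, and length 8 is optimal.

8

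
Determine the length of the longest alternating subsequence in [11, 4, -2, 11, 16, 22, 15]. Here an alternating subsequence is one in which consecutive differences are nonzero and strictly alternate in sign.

4

A longest alternating subsequence is 11, 4, 16, 15 (positions 1,2,5,7); its 3 consecutive differences strictly alternate in sign, and length 4 is optimal.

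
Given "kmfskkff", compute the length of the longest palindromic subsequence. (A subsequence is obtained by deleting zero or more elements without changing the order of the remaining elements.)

One longest palindromic subsequence is fkkf (positions 3,5,6,8); it reads the same forward and backward, and the interval DP gives dp[1][8] = 4.

4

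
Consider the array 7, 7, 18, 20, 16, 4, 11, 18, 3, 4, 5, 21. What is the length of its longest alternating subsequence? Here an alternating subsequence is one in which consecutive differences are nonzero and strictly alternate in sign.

A longest alternating subsequence is 7, 18, 4, 11, 3, 4 (positions 1,3,6,7,9,10); its 5 consecutive differences strictly alternate in sign, and length 6 is optimal.

6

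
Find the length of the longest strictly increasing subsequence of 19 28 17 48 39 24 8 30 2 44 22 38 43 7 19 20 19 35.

One longest increasing subsequence is 19, 28, 30, 38, 43 (positions 1,2,8,12,13), of length 5; no longer one exists.

5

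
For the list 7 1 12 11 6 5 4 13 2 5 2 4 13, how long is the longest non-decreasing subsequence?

Scanning left to right, the best length ending at each element is: 7→1, 1→1, 12→2, 11→2, 6→2, 5→2, 4→2, 13→3, 2→2, 5→3, 2→3, 4→4, 13→5.
So the longest non-decreasing subsequence has length 5, e.g. 1, 2, 2, 4, 13.

5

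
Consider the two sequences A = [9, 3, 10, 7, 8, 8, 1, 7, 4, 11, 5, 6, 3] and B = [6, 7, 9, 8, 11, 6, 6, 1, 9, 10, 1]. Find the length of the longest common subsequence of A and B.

4

A longest common subsequence is 9, 8, 11, 6 (length 4); the LCS DP confirms no longer common subsequence exists.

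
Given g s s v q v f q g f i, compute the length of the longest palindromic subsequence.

Using dp[i][j] = 2 + dp[i+1][j−1] if the ends match, else max(dp[i+1][j], dp[i][j−1]):
dp[1][11] = 5. A witness is gqfqg at positions 1,5,7,8,9.

5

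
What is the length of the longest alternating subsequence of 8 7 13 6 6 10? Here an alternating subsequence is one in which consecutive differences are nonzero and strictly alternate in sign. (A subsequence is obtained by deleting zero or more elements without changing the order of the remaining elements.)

5

Track the best alternating length ending on an up-step vs a down-step at each position: up/down = 1/1, 1/2, 3/1, 1/4, 1/4, 5/4.
The maximum over both is 5; one such subsequence is 8, 7, 13, 6, 10.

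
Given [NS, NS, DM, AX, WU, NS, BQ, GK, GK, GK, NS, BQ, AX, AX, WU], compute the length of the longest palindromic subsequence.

Using dp[i][j] = 2 + dp[i+1][j−1] if the ends match, else max(dp[i+1][j], dp[i][j−1]):
dp[1][15] = 7. A witness is WU BQ GK GK GK BQ WU at positions 5,7,8,9,10,12,15.

7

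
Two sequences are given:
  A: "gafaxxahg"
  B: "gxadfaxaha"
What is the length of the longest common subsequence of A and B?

7

Backtracking the LCS table gives one alignment: g (A1,B1) → a (A2,B3) → f (A3,B5) → a (A4,B6) → x (A6,B7) → a (A7,B8) → h (A8,B9).
So the longest common subsequence has length 7.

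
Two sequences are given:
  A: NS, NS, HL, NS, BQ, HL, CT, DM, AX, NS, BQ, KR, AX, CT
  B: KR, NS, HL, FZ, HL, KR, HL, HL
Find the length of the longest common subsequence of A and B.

Backtracking the LCS table gives one alignment: NS (A2,B2) → HL (A3,B3) → HL (A6,B5) → KR (A12,B6).
So the longest common subsequence has length 4.

4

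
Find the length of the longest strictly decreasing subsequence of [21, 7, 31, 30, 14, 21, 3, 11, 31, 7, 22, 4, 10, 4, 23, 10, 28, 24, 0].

Let dp[i] be the longest decreasing subsequence ending at position i. Then dp = [1, 2, 1, 2, 3, 3, 4, 4, 1, 5, 3, 6, 5, 6, 3, 5, 3, 4, 7].
The maximum is 7; one witness is 31, 30, 14, 11, 7, 4, 0 at positions 3,4,5,8,10,12,19.

7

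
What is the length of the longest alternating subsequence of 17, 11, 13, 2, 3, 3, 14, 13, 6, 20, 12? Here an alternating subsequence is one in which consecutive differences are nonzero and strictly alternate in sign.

A longest alternating subsequence is 17, 11, 13, 2, 14, 13, 20, 12 (positions 1,2,3,4,7,8,10,11); its 7 consecutive differences strictly alternate in sign, and length 8 is optimal.

8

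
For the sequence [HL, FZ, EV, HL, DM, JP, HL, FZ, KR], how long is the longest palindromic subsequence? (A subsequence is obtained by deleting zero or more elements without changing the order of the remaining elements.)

5

One longest palindromic subsequence is FZ HL JP HL FZ (positions 2,4,6,7,8); it reads the same forward and backward, and the interval DP gives dp[1][9] = 5.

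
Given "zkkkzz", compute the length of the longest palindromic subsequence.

One longest palindromic subsequence is zkkkz (positions 1,2,3,4,6); it reads the same forward and backward, and the interval DP gives dp[1][6] = 5.

5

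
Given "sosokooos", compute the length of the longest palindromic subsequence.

Using dp[i][j] = 2 + dp[i+1][j−1] if the ends match, else max(dp[i+1][j], dp[i][j−1]):
dp[1][9] = 7. A witness is sooooos at positions 1,2,4,6,7,8,9.

7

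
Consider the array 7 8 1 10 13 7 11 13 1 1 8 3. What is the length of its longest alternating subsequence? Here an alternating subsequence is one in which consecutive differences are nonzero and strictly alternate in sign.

9

Track the best alternating length ending on an up-step vs a down-step at each position: up/down = 1/1, 2/1, 1/3, 4/1, 4/1, 4/5, 6/5, 6/1, 1/7, 1/7, 8/7, 8/9.
The maximum over both is 9; one such subsequence is 7, 8, 1, 10, 7, 11, 1, 8, 3.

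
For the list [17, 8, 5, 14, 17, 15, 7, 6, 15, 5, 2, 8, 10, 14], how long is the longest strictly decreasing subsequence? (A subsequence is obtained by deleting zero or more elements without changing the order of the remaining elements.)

Let dp[i] be the longest decreasing subsequence ending at position i. Then dp = [1, 2, 3, 2, 1, 2, 3, 4, 2, 5, 6, 3, 3, 3].
The maximum is 6; one witness is 17, 8, 7, 6, 5, 2 at positions 1,2,7,8,10,11.

6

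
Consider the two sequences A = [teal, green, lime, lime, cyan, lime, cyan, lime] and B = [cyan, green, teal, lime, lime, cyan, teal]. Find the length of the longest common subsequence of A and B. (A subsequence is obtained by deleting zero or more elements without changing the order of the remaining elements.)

Backtracking the LCS table gives one alignment: teal (A1,B3) → lime (A3,B4) → lime (A4,B5) → cyan (A5,B6).
So the longest common subsequence has length 4.

4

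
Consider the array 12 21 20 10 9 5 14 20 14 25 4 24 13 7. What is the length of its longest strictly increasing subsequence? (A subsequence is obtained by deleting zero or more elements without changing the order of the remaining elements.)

4

Let dp[i] be the longest increasing subsequence ending at position i. Then dp = [1, 2, 2, 1, 1, 1, 2, 3, 2, 4, 1, 4, 2, 2].
The maximum is 4; one witness is 12, 14, 20, 25 at positions 1,7,8,10.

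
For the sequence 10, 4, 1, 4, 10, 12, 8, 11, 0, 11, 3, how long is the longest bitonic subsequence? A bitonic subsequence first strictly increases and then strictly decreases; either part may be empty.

Let inc[i] be the LIS ending at i and dec[i] the longest strictly decreasing subsequence starting at i. inc = [1, 1, 1, 2, 3, 4, 3, 4, 1, 4, 2], dec = [4, 3, 2, 2, 3, 3, 2, 2, 1, 2, 1].
max_i inc[i]+dec[i]−1 = 6, with one witness 1, 4, 10, 12, 11, 3.

6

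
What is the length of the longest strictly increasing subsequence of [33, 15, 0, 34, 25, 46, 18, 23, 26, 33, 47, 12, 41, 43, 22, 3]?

7

Let dp[i] be the longest increasing subsequence ending at position i. Then dp = [1, 1, 1, 2, 2, 3, 2, 3, 4, 5, 6, 2, 6, 7, 3, 2].
The maximum is 7; one witness is 15, 18, 23, 26, 33, 41, 43 at positions 2,7,8,9,10,13,14.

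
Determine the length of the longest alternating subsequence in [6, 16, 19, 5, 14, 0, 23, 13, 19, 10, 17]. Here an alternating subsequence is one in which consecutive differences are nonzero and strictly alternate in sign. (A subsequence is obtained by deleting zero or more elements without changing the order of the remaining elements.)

10

Track the best alternating length ending on an up-step vs a down-step at each position: up/down = 1/1, 2/1, 2/1, 1/3, 4/3, 1/5, 6/1, 6/7, 8/7, 6/9, 10/9.
The maximum over both is 10; one such subsequence is 6, 16, 5, 14, 0, 23, 13, 19, 10, 17.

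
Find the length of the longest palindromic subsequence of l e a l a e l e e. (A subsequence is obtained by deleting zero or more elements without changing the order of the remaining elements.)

Using dp[i][j] = 2 + dp[i+1][j−1] if the ends match, else max(dp[i+1][j], dp[i][j−1]):
dp[1][9] = 7. A witness is lealael at positions 1,2,3,4,5,6,7.

7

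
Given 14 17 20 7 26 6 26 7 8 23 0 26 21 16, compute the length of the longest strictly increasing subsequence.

5

Let dp[i] be the longest increasing subsequence ending at position i. Then dp = [1, 2, 3, 1, 4, 1, 4, 2, 3, 4, 1, 5, 4, 4].
The maximum is 5; one witness is 14, 17, 20, 23, 26 at positions 1,2,3,10,12.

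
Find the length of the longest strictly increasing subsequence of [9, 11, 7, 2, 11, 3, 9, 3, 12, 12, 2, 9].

4

Scanning left to right, the best length ending at each element is: 9→1, 11→2, 7→1, 2→1, 11→2, 3→2, 9→3, 3→2, 12→4, 12→4, 2→1, 9→3.
So the longest increasing subsequence has length 4, e.g. 2, 3, 9, 12.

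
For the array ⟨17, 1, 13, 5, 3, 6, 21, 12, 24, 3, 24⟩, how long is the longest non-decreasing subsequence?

6

Let dp[i] be the longest non-decreasing subsequence ending at position i. Then dp = [1, 1, 2, 2, 2, 3, 4, 4, 5, 3, 6].
The maximum is 6; one witness is 1, 5, 6, 21, 24, 24 at positions 2,4,6,7,9,11.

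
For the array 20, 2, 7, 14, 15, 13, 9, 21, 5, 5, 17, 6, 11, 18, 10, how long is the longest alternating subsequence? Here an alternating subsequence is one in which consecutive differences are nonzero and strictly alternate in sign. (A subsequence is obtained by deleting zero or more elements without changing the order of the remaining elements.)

Track the best alternating length ending on an up-step vs a down-step at each position: up/down = 1/1, 1/2, 3/2, 3/2, 3/2, 3/4, 3/4, 5/1, 3/6, 3/6, 7/6, 7/8, 9/8, 9/6, 9/10.
The maximum over both is 10; one such subsequence is 20, 2, 14, 13, 21, 5, 17, 6, 11, 10.

10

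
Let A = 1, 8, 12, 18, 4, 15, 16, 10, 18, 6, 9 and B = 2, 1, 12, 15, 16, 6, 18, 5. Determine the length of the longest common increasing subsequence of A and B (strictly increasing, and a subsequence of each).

5

A longest common strictly increasing subsequence is 1, 12, 15, 16, 18 (length 5); it appears in order in both A and B, and no longer such subsequence exists.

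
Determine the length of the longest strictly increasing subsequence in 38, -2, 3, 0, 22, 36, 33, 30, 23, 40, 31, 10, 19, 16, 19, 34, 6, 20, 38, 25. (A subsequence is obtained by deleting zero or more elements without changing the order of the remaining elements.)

One longest increasing subsequence is -2, 3, 22, 30, 31, 34, 38 (positions 2,3,5,8,11,16,19), of length 7; no longer one exists.

7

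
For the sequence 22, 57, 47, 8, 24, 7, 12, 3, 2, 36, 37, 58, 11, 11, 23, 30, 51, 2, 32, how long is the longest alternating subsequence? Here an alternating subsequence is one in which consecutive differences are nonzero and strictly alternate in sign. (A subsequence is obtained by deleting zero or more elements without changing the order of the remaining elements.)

12

A longest alternating subsequence is 22, 57, 8, 24, 7, 12, 3, 36, 11, 23, 2, 32 (positions 1,2,4,5,6,7,8,10,13,15,18,19); its 11 consecutive differences strictly alternate in sign, and length 12 is optimal.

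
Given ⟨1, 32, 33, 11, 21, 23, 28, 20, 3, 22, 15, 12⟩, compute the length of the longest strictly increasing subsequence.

One longest increasing subsequence is 1, 11, 21, 23, 28 (positions 1,4,5,6,7), of length 5; no longer one exists.

5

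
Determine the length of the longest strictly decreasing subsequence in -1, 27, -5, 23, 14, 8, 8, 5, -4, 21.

Scanning left to right, the best length ending at each element is: -1→1, 27→1, -5→2, 23→2, 14→3, 8→4, 8→4, 5→5, -4→6, 21→3.
So the longest decreasing subsequence has length 6, e.g. 27, 23, 14, 8, 5, -4.

6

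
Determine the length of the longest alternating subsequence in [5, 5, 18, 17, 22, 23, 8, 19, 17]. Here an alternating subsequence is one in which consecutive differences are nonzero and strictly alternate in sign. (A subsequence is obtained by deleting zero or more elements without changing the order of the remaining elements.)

7

A longest alternating subsequence is 5, 18, 17, 22, 8, 19, 17 (positions 1,3,4,5,7,8,9); its 6 consecutive differences strictly alternate in sign, and length 7 is optimal.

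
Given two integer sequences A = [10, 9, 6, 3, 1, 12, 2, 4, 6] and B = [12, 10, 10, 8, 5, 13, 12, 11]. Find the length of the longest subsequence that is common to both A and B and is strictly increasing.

For each value that appears in both, track the longest common increasing run ending there.
The best achievable length is 2; one witness is 10, 12 (A-positions 1,6, B-positions 2,7).

2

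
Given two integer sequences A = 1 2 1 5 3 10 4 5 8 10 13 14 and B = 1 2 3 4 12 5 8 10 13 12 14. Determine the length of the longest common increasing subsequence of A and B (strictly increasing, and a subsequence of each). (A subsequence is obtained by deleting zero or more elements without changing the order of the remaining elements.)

A longest common strictly increasing subsequence is 1, 2, 3, 4, 5, 8, 10, 13, 14 (length 9); it appears in order in both A and B, and no longer such subsequence exists.

9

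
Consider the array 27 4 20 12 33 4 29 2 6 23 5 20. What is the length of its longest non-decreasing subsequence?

Scanning left to right, the best length ending at each element is: 27→1, 4→1, 20→2, 12→2, 33→3, 4→2, 29→3, 2→1, 6→3, 23→4, 5→3, 20→4.
So the longest non-decreasing subsequence has length 4, e.g. 4, 4, 6, 23.

4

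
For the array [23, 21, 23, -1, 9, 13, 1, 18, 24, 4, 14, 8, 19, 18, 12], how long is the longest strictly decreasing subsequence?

Scanning left to right, the best length ending at each element is: 23→1, 21→2, 23→1, -1→3, 9→3, 13→3, 1→4, 18→3, 24→1, 4→4, 14→4, 8→5, 19→3, 18→4, 12→5.
So the longest decreasing subsequence has length 5, e.g. 23, 21, 18, 14, 8.

5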